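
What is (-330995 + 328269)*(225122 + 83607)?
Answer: -841595254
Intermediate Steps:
(-330995 + 328269)*(225122 + 83607) = -2726*308729 = -841595254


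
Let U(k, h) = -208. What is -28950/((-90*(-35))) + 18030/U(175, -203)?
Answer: -209387/2184 ≈ -95.873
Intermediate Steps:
-28950/((-90*(-35))) + 18030/U(175, -203) = -28950/((-90*(-35))) + 18030/(-208) = -28950/3150 + 18030*(-1/208) = -28950*1/3150 - 9015/104 = -193/21 - 9015/104 = -209387/2184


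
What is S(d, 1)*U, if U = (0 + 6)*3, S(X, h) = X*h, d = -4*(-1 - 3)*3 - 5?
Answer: 774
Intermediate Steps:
d = 43 (d = -(-16)*3 - 5 = -4*(-12) - 5 = 48 - 5 = 43)
U = 18 (U = 6*3 = 18)
S(d, 1)*U = (43*1)*18 = 43*18 = 774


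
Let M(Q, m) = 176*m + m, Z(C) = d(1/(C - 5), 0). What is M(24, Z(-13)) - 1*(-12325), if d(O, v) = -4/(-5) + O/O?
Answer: 63218/5 ≈ 12644.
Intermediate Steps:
d(O, v) = 9/5 (d(O, v) = -4*(-⅕) + 1 = ⅘ + 1 = 9/5)
Z(C) = 9/5
M(Q, m) = 177*m
M(24, Z(-13)) - 1*(-12325) = 177*(9/5) - 1*(-12325) = 1593/5 + 12325 = 63218/5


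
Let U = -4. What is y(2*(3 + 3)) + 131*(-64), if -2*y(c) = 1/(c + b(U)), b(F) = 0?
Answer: -201217/24 ≈ -8384.0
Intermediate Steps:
y(c) = -1/(2*c) (y(c) = -1/(2*(c + 0)) = -1/(2*c))
y(2*(3 + 3)) + 131*(-64) = -1/(2*(3 + 3))/2 + 131*(-64) = -1/(2*(2*6)) - 8384 = -1/2/12 - 8384 = -1/2*1/12 - 8384 = -1/24 - 8384 = -201217/24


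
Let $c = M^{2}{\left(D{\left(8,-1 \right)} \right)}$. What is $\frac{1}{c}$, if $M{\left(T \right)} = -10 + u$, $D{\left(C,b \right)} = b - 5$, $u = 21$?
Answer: $\frac{1}{121} \approx 0.0082645$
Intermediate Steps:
$D{\left(C,b \right)} = -5 + b$
$M{\left(T \right)} = 11$ ($M{\left(T \right)} = -10 + 21 = 11$)
$c = 121$ ($c = 11^{2} = 121$)
$\frac{1}{c} = \frac{1}{121}$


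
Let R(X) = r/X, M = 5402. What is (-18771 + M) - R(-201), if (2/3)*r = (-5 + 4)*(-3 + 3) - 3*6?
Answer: -895732/67 ≈ -13369.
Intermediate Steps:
r = -27 (r = 3*((-5 + 4)*(-3 + 3) - 3*6)/2 = 3*(-1*0 - 18)/2 = 3*(0 - 18)/2 = (3/2)*(-18) = -27)
R(X) = -27/X
(-18771 + M) - R(-201) = (-18771 + 5402) - (-27)/(-201) = -13369 - (-27)*(-1)/201 = -13369 - 1*9/67 = -13369 - 9/67 = -895732/67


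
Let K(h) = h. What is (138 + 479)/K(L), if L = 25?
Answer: 617/25 ≈ 24.680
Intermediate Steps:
(138 + 479)/K(L) = (138 + 479)/25 = 617*(1/25) = 617/25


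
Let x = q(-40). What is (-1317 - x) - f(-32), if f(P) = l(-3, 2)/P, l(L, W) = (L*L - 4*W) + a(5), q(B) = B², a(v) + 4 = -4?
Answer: -93351/32 ≈ -2917.2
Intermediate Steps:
a(v) = -8 (a(v) = -4 - 4 = -8)
x = 1600 (x = (-40)² = 1600)
l(L, W) = -8 + L² - 4*W (l(L, W) = (L*L - 4*W) - 8 = (L² - 4*W) - 8 = -8 + L² - 4*W)
f(P) = -7/P (f(P) = (-8 + (-3)² - 4*2)/P = (-8 + 9 - 8)/P = -7/P)
(-1317 - x) - f(-32) = (-1317 - 1*1600) - (-7)/(-32) = (-1317 - 1600) - (-7)*(-1)/32 = -2917 - 1*7/32 = -2917 - 7/32 = -93351/32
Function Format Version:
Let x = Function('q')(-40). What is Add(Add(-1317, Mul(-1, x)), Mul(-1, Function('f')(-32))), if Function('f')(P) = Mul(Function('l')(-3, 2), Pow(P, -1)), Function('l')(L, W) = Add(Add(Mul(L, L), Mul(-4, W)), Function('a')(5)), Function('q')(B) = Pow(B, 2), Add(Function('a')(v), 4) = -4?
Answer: Rational(-93351, 32) ≈ -2917.2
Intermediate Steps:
Function('a')(v) = -8 (Function('a')(v) = Add(-4, -4) = -8)
x = 1600 (x = Pow(-40, 2) = 1600)
Function('l')(L, W) = Add(-8, Pow(L, 2), Mul(-4, W)) (Function('l')(L, W) = Add(Add(Mul(L, L), Mul(-4, W)), -8) = Add(Add(Pow(L, 2), Mul(-4, W)), -8) = Add(-8, Pow(L, 2), Mul(-4, W)))
Function('f')(P) = Mul(-7, Pow(P, -1)) (Function('f')(P) = Mul(Add(-8, Pow(-3, 2), Mul(-4, 2)), Pow(P, -1)) = Mul(Add(-8, 9, -8), Pow(P, -1)) = Mul(-7, Pow(P, -1)))
Add(Add(-1317, Mul(-1, x)), Mul(-1, Function('f')(-32))) = Add(Add(-1317, Mul(-1, 1600)), Mul(-1, Mul(-7, Pow(-32, -1)))) = Add(Add(-1317, -1600), Mul(-1, Mul(-7, Rational(-1, 32)))) = Add(-2917, Mul(-1, Rational(7, 32))) = Add(-2917, Rational(-7, 32)) = Rational(-93351, 32)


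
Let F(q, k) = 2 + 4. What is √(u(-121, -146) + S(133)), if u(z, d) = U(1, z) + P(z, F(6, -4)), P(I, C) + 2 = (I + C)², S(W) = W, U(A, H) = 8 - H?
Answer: √13485 ≈ 116.12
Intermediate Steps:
F(q, k) = 6
P(I, C) = -2 + (C + I)² (P(I, C) = -2 + (I + C)² = -2 + (C + I)²)
u(z, d) = 6 + (6 + z)² - z (u(z, d) = (8 - z) + (-2 + (6 + z)²) = 6 + (6 + z)² - z)
√(u(-121, -146) + S(133)) = √((6 + (6 - 121)² - 1*(-121)) + 133) = √((6 + (-115)² + 121) + 133) = √((6 + 13225 + 121) + 133) = √(13352 + 133) = √13485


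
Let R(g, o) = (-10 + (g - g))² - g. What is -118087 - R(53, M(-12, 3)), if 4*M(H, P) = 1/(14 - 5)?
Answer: -118134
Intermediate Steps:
M(H, P) = 1/36 (M(H, P) = 1/(4*(14 - 5)) = (¼)/9 = (¼)*(⅑) = 1/36)
R(g, o) = 100 - g (R(g, o) = (-10 + 0)² - g = (-10)² - g = 100 - g)
-118087 - R(53, M(-12, 3)) = -118087 - (100 - 1*53) = -118087 - (100 - 53) = -118087 - 1*47 = -118087 - 47 = -118134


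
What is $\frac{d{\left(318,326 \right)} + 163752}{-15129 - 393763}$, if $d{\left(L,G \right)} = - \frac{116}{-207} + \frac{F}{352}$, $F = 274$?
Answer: $- \frac{5965861639}{14896753344} \approx -0.40048$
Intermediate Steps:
$d{\left(L,G \right)} = \frac{48775}{36432}$ ($d{\left(L,G \right)} = - \frac{116}{-207} + \frac{274}{352} = \left(-116\right) \left(- \frac{1}{207}\right) + 274 \cdot \frac{1}{352} = \frac{116}{207} + \frac{137}{176} = \frac{48775}{36432}$)
$\frac{d{\left(318,326 \right)} + 163752}{-15129 - 393763} = \frac{\frac{48775}{36432} + 163752}{-15129 - 393763} = \frac{5965861639}{36432 \left(-408892\right)} = \frac{5965861639}{36432} \left(- \frac{1}{408892}\right) = - \frac{5965861639}{14896753344}$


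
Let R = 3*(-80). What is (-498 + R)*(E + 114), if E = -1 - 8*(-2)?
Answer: -95202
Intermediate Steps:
E = 15 (E = -1 + 16 = 15)
R = -240
(-498 + R)*(E + 114) = (-498 - 240)*(15 + 114) = -738*129 = -95202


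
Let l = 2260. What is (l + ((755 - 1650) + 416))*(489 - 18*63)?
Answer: -1148745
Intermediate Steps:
(l + ((755 - 1650) + 416))*(489 - 18*63) = (2260 + ((755 - 1650) + 416))*(489 - 18*63) = (2260 + (-895 + 416))*(489 - 1134) = (2260 - 479)*(-645) = 1781*(-645) = -1148745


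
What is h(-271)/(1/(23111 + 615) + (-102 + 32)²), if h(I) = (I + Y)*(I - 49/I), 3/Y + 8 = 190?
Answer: 14313184209808/955674588687 ≈ 14.977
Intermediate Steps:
Y = 3/182 (Y = 3/(-8 + 190) = 3/182 ≈ 0.016484)
h(I) = (3/182 + I)*(I - 49/I) (h(I) = (I + 3/182)*(I - 49/I) = (3/182 + I)*(I - 49/I))
h(-271)/(1/(23111 + 615) + (-102 + 32)²) = (-49 + (-271)² - 21/26/(-271) + (3/182)*(-271))/(1/(23111 + 615) + (-102 + 32)²) = (-49 + 73441 - 21/26*(-1/271) - 813/182)/(1/23726 + (-70)²) = (-49 + 73441 + 21/7046 - 813/182)/(1/23726 + 4900) = 1809810024/(24661*(116257401/23726)) = (1809810024/24661)*(23726/116257401) = 14313184209808/955674588687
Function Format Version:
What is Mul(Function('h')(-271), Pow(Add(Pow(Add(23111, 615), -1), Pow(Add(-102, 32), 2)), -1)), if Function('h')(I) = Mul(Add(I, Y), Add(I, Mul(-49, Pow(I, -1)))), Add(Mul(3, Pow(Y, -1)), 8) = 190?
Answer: Rational(14313184209808, 955674588687) ≈ 14.977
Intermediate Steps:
Y = Rational(3, 182) (Y = Mul(3, Pow(Add(-8, 190), -1)) = Mul(3, Pow(182, -1)) = Mul(3, Rational(1, 182)) = Rational(3, 182) ≈ 0.016484)
Function('h')(I) = Mul(Add(Rational(3, 182), I), Add(I, Mul(-49, Pow(I, -1)))) (Function('h')(I) = Mul(Add(I, Rational(3, 182)), Add(I, Mul(-49, Pow(I, -1)))) = Mul(Add(Rational(3, 182), I), Add(I, Mul(-49, Pow(I, -1)))))
Mul(Function('h')(-271), Pow(Add(Pow(Add(23111, 615), -1), Pow(Add(-102, 32), 2)), -1)) = Mul(Add(-49, Pow(-271, 2), Mul(Rational(-21, 26), Pow(-271, -1)), Mul(Rational(3, 182), -271)), Pow(Add(Pow(Add(23111, 615), -1), Pow(Add(-102, 32), 2)), -1)) = Mul(Add(-49, 73441, Mul(Rational(-21, 26), Rational(-1, 271)), Rational(-813, 182)), Pow(Add(Pow(23726, -1), Pow(-70, 2)), -1)) = Mul(Add(-49, 73441, Rational(21, 7046), Rational(-813, 182)), Pow(Add(Rational(1, 23726), 4900), -1)) = Mul(Rational(1809810024, 24661), Pow(Rational(116257401, 23726), -1)) = Mul(Rational(1809810024, 24661), Rational(23726, 116257401)) = Rational(14313184209808, 955674588687)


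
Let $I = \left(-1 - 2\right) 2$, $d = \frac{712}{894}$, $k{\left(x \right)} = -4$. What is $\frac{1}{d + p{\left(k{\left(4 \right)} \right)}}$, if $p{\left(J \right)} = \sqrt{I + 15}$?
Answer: $\frac{447}{1697} \approx 0.26341$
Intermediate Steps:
$d = \frac{356}{447}$ ($d = 712 \cdot \frac{1}{894} = \frac{356}{447} \approx 0.79642$)
$I = -6$ ($I = \left(-3\right) 2 = -6$)
$p{\left(J \right)} = 3$ ($p{\left(J \right)} = \sqrt{-6 + 15} = \sqrt{9} = 3$)
$\frac{1}{d + p{\left(k{\left(4 \right)} \right)}} = \frac{1}{\frac{356}{447} + 3} = \frac{1}{\frac{1697}{447}} = \frac{447}{1697}$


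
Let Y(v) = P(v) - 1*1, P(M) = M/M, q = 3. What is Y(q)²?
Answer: 0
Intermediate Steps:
P(M) = 1
Y(v) = 0 (Y(v) = 1 - 1*1 = 1 - 1 = 0)
Y(q)² = 0² = 0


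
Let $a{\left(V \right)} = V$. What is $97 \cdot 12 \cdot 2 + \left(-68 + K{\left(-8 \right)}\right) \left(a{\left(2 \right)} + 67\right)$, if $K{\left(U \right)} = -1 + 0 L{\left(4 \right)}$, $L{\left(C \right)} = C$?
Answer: $-2433$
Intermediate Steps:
$K{\left(U \right)} = -1$ ($K{\left(U \right)} = -1 + 0 \cdot 4 = -1 + 0 = -1$)
$97 \cdot 12 \cdot 2 + \left(-68 + K{\left(-8 \right)}\right) \left(a{\left(2 \right)} + 67\right) = 97 \cdot 12 \cdot 2 + \left(-68 - 1\right) \left(2 + 67\right) = 97 \cdot 24 - 4761 = 2328 - 4761 = -2433$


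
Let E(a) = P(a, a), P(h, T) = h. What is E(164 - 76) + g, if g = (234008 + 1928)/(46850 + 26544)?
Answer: 3347304/36697 ≈ 91.215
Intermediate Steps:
E(a) = a
g = 117968/36697 (g = 235936/73394 = 235936*(1/73394) = 117968/36697 ≈ 3.2146)
E(164 - 76) + g = (164 - 76) + 117968/36697 = 88 + 117968/36697 = 3347304/36697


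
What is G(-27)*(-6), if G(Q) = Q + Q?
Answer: 324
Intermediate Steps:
G(Q) = 2*Q
G(-27)*(-6) = (2*(-27))*(-6) = -54*(-6) = 324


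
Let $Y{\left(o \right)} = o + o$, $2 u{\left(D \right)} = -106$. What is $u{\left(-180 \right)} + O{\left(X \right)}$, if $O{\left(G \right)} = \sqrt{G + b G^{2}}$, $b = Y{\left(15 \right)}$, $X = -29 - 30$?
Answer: $-53 + \sqrt{104371} \approx 270.06$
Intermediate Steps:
$u{\left(D \right)} = -53$ ($u{\left(D \right)} = \frac{1}{2} \left(-106\right) = -53$)
$X = -59$ ($X = -29 - 30 = -59$)
$Y{\left(o \right)} = 2 o$
$b = 30$ ($b = 2 \cdot 15 = 30$)
$O{\left(G \right)} = \sqrt{G + 30 G^{2}}$
$u{\left(-180 \right)} + O{\left(X \right)} = -53 + \sqrt{- 59 \left(1 + 30 \left(-59\right)\right)} = -53 + \sqrt{- 59 \left(1 - 1770\right)} = -53 + \sqrt{\left(-59\right) \left(-1769\right)} = -53 + \sqrt{104371}$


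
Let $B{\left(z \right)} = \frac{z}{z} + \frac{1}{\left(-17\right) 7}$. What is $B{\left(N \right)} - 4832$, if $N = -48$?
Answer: $- \frac{574890}{119} \approx -4831.0$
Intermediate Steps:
$B{\left(z \right)} = \frac{118}{119}$ ($B{\left(z \right)} = 1 - \frac{1}{119} = \frac{118}{119}$)
$B{\left(N \right)} - 4832 = \frac{118}{119} - 4832 = - \frac{574890}{119}$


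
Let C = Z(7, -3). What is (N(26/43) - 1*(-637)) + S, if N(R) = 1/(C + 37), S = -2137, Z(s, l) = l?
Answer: -50999/34 ≈ -1500.0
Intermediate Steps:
C = -3
N(R) = 1/34 (N(R) = 1/(-3 + 37) = 1/34)
(N(26/43) - 1*(-637)) + S = (1/34 - 1*(-637)) - 2137 = (1/34 + 637) - 2137 = 21659/34 - 2137 = -50999/34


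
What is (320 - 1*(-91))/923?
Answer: 411/923 ≈ 0.44529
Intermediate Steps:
(320 - 1*(-91))/923 = (320 + 91)*(1/923) = 411*(1/923) = 411/923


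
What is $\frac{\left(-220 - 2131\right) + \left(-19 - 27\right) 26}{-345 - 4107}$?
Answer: $\frac{3547}{4452} \approx 0.79672$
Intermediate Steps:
$\frac{\left(-220 - 2131\right) + \left(-19 - 27\right) 26}{-345 - 4107} = \frac{\left(-220 - 2131\right) - 1196}{-4452} = \left(-2351 - 1196\right) \left(- \frac{1}{4452}\right) = \left(-3547\right) \left(- \frac{1}{4452}\right) = \frac{3547}{4452}$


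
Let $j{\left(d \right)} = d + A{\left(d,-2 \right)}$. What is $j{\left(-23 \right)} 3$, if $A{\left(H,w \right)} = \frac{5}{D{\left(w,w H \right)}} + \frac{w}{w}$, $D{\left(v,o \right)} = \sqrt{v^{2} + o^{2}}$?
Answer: $-66 + \frac{3 \sqrt{530}}{212} \approx -65.674$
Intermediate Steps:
$D{\left(v,o \right)} = \sqrt{o^{2} + v^{2}}$
$A{\left(H,w \right)} = 1 + \frac{5}{\sqrt{w^{2} + H^{2} w^{2}}}$ ($A{\left(H,w \right)} = \frac{5}{\sqrt{\left(w H\right)^{2} + w^{2}}} + \frac{w}{w} = \frac{5}{\sqrt{\left(H w\right)^{2} + w^{2}}} + 1 = \frac{5}{\sqrt{H^{2} w^{2} + w^{2}}} + 1 = \frac{5}{\sqrt{w^{2} + H^{2} w^{2}}} + 1 = 1 + \frac{5}{\sqrt{w^{2} + H^{2} w^{2}}}$)
$j{\left(d \right)} = 1 + d + \frac{5}{\sqrt{4 + 4 d^{2}}}$ ($j{\left(d \right)} = d + \left(1 + \frac{5}{\sqrt{\left(-2\right)^{2} + d^{2} \left(-2\right)^{2}}}\right) = d + \left(1 + \frac{5}{\sqrt{4 + d^{2} \cdot 4}}\right) = d + \left(1 + \frac{5}{\sqrt{4 + 4 d^{2}}}\right) = 1 + d + \frac{5}{\sqrt{4 + 4 d^{2}}}$)
$j{\left(-23 \right)} 3 = \left(1 - 23 + \frac{5}{2 \sqrt{1 + \left(-23\right)^{2}}}\right) 3 = \left(1 - 23 + \frac{5}{2 \sqrt{1 + 529}}\right) 3 = \left(1 - 23 + \frac{5}{2 \sqrt{530}}\right) 3 = \left(1 - 23 + \frac{5 \frac{\sqrt{530}}{530}}{2}\right) 3 = \left(1 - 23 + \frac{\sqrt{530}}{212}\right) 3 = \left(-22 + \frac{\sqrt{530}}{212}\right) 3 = -66 + \frac{3 \sqrt{530}}{212}$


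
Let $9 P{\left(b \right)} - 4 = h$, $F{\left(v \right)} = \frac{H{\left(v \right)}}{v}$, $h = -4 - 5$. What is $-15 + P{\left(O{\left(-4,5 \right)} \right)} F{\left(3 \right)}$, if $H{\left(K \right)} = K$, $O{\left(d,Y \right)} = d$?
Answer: $- \frac{140}{9} \approx -15.556$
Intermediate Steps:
$h = -9$
$F{\left(v \right)} = 1$ ($F{\left(v \right)} = \frac{v}{v} = 1$)
$P{\left(b \right)} = - \frac{5}{9}$ ($P{\left(b \right)} = \frac{4}{9} + \frac{1}{9} \left(-9\right) = \frac{4}{9} - 1 = - \frac{5}{9}$)
$-15 + P{\left(O{\left(-4,5 \right)} \right)} F{\left(3 \right)} = -15 - \frac{5}{9} = - \frac{140}{9}$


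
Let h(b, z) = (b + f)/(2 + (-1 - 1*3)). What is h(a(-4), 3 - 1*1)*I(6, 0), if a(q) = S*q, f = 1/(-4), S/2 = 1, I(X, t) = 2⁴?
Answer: 66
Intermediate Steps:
I(X, t) = 16
S = 2 (S = 2*1 = 2)
f = -¼ ≈ -0.25000
a(q) = 2*q
h(b, z) = ⅛ - b/2 (h(b, z) = (b - ¼)/(2 + (-1 - 1*3)) = (-¼ + b)/(2 + (-1 - 3)) = (-¼ + b)/(2 - 4) = (-¼ + b)/(-2) = (-¼ + b)*(-½) = ⅛ - b/2)
h(a(-4), 3 - 1*1)*I(6, 0) = (⅛ - (-4))*16 = (⅛ - ½*(-8))*16 = (⅛ + 4)*16 = (33/8)*16 = 66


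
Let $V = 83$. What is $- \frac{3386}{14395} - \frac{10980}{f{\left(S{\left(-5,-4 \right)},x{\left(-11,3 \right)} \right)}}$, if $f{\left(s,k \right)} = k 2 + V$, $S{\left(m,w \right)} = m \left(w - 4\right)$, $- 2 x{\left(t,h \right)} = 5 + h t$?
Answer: $- \frac{52810982}{532615} \approx -99.154$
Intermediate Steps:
$x{\left(t,h \right)} = - \frac{5}{2} - \frac{h t}{2}$ ($x{\left(t,h \right)} = - \frac{5 + h t}{2} = - \frac{5}{2} - \frac{h t}{2}$)
$S{\left(m,w \right)} = m \left(-4 + w\right)$
$f{\left(s,k \right)} = 83 + 2 k$ ($f{\left(s,k \right)} = k 2 + 83 = 2 k + 83 = 83 + 2 k$)
$- \frac{3386}{14395} - \frac{10980}{f{\left(S{\left(-5,-4 \right)},x{\left(-11,3 \right)} \right)}} = - \frac{3386}{14395} - \frac{10980}{83 + 2 \left(- \frac{5}{2} - \frac{3}{2} \left(-11\right)\right)} = \left(-3386\right) \frac{1}{14395} - \frac{10980}{83 + 2 \left(- \frac{5}{2} + \frac{33}{2}\right)} = - \frac{3386}{14395} - \frac{10980}{83 + 2 \cdot 14} = - \frac{3386}{14395} - \frac{10980}{83 + 28} = - \frac{3386}{14395} - \frac{10980}{111} = - \frac{3386}{14395} - \frac{3660}{37} = - \frac{52810982}{532615}$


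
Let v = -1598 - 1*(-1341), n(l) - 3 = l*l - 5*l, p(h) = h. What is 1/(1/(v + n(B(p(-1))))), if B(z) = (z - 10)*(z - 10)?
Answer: 13782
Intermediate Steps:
B(z) = (-10 + z)² (B(z) = (-10 + z)*(-10 + z) = (-10 + z)²)
n(l) = 3 + l² - 5*l (n(l) = 3 + (l*l - 5*l) = 3 + (l² - 5*l) = 3 + l² - 5*l)
v = -257 (v = -1598 + 1341 = -257)
1/(1/(v + n(B(p(-1))))) = 1/(1/(-257 + (3 + ((-10 - 1)²)² - 5*(-10 - 1)²))) = 1/(1/(-257 + (3 + ((-11)²)² - 5*(-11)²))) = 1/(1/(-257 + (3 + 121² - 5*121))) = 1/(1/(-257 + (3 + 14641 - 605))) = 1/(1/(-257 + 14039)) = 1/(1/13782) = 13782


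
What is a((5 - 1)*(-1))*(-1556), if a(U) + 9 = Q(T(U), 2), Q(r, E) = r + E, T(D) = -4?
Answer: 17116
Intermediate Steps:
Q(r, E) = E + r
a(U) = -11 (a(U) = -9 + (2 - 4) = -9 - 2 = -11)
a((5 - 1)*(-1))*(-1556) = -11*(-1556) = 17116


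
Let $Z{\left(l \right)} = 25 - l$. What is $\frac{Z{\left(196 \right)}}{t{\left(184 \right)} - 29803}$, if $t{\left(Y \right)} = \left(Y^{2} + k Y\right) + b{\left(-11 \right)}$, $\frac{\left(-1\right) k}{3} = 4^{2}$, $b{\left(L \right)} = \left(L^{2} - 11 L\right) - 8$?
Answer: $\frac{19}{505} \approx 0.037624$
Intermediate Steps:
$b{\left(L \right)} = -8 + L^{2} - 11 L$
$k = -48$ ($k = - 3 \cdot 4^{2} = \left(-3\right) 16 = -48$)
$t{\left(Y \right)} = 234 + Y^{2} - 48 Y$ ($t{\left(Y \right)} = \left(Y^{2} - 48 Y\right) - \left(-113 - 121\right) = \left(Y^{2} - 48 Y\right) + \left(-8 + 121 + 121\right) = \left(Y^{2} - 48 Y\right) + 234 = 234 + Y^{2} - 48 Y$)
$\frac{Z{\left(196 \right)}}{t{\left(184 \right)} - 29803} = \frac{25 - 196}{\left(234 + 184^{2} - 8832\right) - 29803} = \frac{25 - 196}{\left(234 + 33856 - 8832\right) - 29803} = - \frac{171}{25258 - 29803} = - \frac{171}{-4545} = \left(-171\right) \left(- \frac{1}{4545}\right) = \frac{19}{505}$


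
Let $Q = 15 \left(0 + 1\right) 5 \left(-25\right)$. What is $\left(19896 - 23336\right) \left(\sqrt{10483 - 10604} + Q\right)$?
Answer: $6450000 - 37840 i \approx 6.45 \cdot 10^{6} - 37840.0 i$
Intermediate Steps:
$Q = -1875$ ($Q = 15 \cdot 1 \cdot 5 \left(-25\right) = 15 \cdot 5 \left(-25\right) = 75 \left(-25\right) = -1875$)
$\left(19896 - 23336\right) \left(\sqrt{10483 - 10604} + Q\right) = \left(19896 - 23336\right) \left(\sqrt{10483 - 10604} - 1875\right) = - 3440 \left(\sqrt{-121} - 1875\right) = - 3440 \left(11 i - 1875\right) = - 3440 \left(-1875 + 11 i\right) = 6450000 - 37840 i$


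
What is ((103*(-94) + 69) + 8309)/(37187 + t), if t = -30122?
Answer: -1304/7065 ≈ -0.18457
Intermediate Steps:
((103*(-94) + 69) + 8309)/(37187 + t) = ((103*(-94) + 69) + 8309)/(37187 - 30122) = ((-9682 + 69) + 8309)/7065 = (-9613 + 8309)*(1/7065) = -1304*1/7065 = -1304/7065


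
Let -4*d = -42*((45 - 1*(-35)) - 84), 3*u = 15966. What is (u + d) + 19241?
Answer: 24521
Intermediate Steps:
u = 5322 (u = (⅓)*15966 = 5322)
d = -42 (d = -(-21)*((45 - 1*(-35)) - 84)/2 = -(-21)*((45 + 35) - 84)/2 = -(-21)*(80 - 84)/2 = -(-21)*(-4)/2 = -¼*168 = -42)
(u + d) + 19241 = (5322 - 42) + 19241 = 5280 + 19241 = 24521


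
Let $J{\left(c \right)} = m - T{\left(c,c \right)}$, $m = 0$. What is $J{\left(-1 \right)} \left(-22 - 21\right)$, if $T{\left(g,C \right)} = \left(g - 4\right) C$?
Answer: $215$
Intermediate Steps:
$T{\left(g,C \right)} = C \left(-4 + g\right)$ ($T{\left(g,C \right)} = \left(-4 + g\right) C = C \left(-4 + g\right)$)
$J{\left(c \right)} = - c \left(-4 + c\right)$ ($J{\left(c \right)} = 0 - c \left(-4 + c\right) = - c \left(-4 + c\right)$)
$J{\left(-1 \right)} \left(-22 - 21\right) = - (4 - -1) \left(-22 - 21\right) = - (4 + 1) \left(-43\right) = \left(-1\right) 5 \left(-43\right) = \left(-5\right) \left(-43\right) = 215$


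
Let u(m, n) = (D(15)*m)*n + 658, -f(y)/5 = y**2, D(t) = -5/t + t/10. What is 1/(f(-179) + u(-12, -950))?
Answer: -1/146247 ≈ -6.8377e-6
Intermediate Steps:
D(t) = -5/t + t/10 (D(t) = -5/t + t*(1/10) = -5/t + t/10)
f(y) = -5*y**2
u(m, n) = 658 + 7*m*n/6 (u(m, n) = ((-5/15 + (1/10)*15)*m)*n + 658 = ((-5*1/15 + 3/2)*m)*n + 658 = ((-1/3 + 3/2)*m)*n + 658 = (7*m/6)*n + 658 = 7*m*n/6 + 658 = 658 + 7*m*n/6)
1/(f(-179) + u(-12, -950)) = 1/(-5*(-179)**2 + (658 + (7/6)*(-12)*(-950))) = 1/(-5*32041 + (658 + 13300)) = 1/(-160205 + 13958) = 1/(-146247) = -1/146247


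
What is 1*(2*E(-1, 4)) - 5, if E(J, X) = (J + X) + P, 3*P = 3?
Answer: 3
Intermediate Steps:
P = 1 (P = (⅓)*3 = 1)
E(J, X) = 1 + J + X (E(J, X) = (J + X) + 1 = 1 + J + X)
1*(2*E(-1, 4)) - 5 = 1*(2*(1 - 1 + 4)) - 5 = 1*(2*4) - 5 = 1*8 - 5 = 8 - 5 = 3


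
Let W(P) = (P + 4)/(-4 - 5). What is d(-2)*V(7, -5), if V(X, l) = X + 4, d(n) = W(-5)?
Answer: 11/9 ≈ 1.2222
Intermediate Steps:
W(P) = -4/9 - P/9 (W(P) = (4 + P)/(-9) = (4 + P)*(-⅑) = -4/9 - P/9)
d(n) = ⅑ (d(n) = -4/9 - ⅑*(-5) = -4/9 + 5/9 = ⅑)
V(X, l) = 4 + X
d(-2)*V(7, -5) = (4 + 7)/9 = (⅑)*11 = 11/9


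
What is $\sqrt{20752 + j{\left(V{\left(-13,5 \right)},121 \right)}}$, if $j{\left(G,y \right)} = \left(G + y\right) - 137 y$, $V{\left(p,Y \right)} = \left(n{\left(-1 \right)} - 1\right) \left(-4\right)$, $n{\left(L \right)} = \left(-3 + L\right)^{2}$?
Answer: $2 \sqrt{1059} \approx 65.085$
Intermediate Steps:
$V{\left(p,Y \right)} = -60$ ($V{\left(p,Y \right)} = \left(\left(-3 - 1\right)^{2} - 1\right) \left(-4\right) = \left(\left(-4\right)^{2} - 1\right) \left(-4\right) = \left(16 - 1\right) \left(-4\right) = 15 \left(-4\right) = -60$)
$j{\left(G,y \right)} = G - 136 y$
$\sqrt{20752 + j{\left(V{\left(-13,5 \right)},121 \right)}} = \sqrt{20752 - 16516} = \sqrt{4236} = 2 \sqrt{1059}$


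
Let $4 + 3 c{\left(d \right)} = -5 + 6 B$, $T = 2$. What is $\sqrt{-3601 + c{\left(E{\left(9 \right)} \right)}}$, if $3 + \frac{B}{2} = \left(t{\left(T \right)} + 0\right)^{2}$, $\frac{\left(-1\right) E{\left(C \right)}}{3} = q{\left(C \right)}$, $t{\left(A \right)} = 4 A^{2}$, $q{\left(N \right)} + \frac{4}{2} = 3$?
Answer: $36 i \sqrt{2} \approx 50.912 i$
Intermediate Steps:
$q{\left(N \right)} = 1$ ($q{\left(N \right)} = -2 + 3 = 1$)
$E{\left(C \right)} = -3$ ($E{\left(C \right)} = \left(-3\right) 1 = -3$)
$B = 506$ ($B = -6 + 2 \left(4 \cdot 2^{2} + 0\right)^{2} = -6 + 2 \left(4 \cdot 4 + 0\right)^{2} = -6 + 2 \left(16 + 0\right)^{2} = -6 + 2 \cdot 16^{2} = -6 + 2 \cdot 256 = -6 + 512 = 506$)
$c{\left(d \right)} = 1009$ ($c{\left(d \right)} = - \frac{4}{3} + \frac{-5 + 6 \cdot 506}{3} = - \frac{4}{3} + \frac{-5 + 3036}{3} = - \frac{4}{3} + \frac{1}{3} \cdot 3031 = - \frac{4}{3} + \frac{3031}{3} = 1009$)
$\sqrt{-3601 + c{\left(E{\left(9 \right)} \right)}} = \sqrt{-3601 + 1009} = \sqrt{-2592} = 36 i \sqrt{2}$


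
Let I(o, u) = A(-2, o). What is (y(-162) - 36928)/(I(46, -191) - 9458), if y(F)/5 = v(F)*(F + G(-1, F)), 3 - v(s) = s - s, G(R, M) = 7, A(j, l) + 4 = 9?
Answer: 39253/9453 ≈ 4.1524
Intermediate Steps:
A(j, l) = 5 (A(j, l) = -4 + 9 = 5)
I(o, u) = 5
v(s) = 3 (v(s) = 3 - (s - s) = 3 - 1*0 = 3 + 0 = 3)
y(F) = 105 + 15*F (y(F) = 5*(3*(F + 7)) = 5*(3*(7 + F)) = 5*(21 + 3*F) = 105 + 15*F)
(y(-162) - 36928)/(I(46, -191) - 9458) = ((105 + 15*(-162)) - 36928)/(5 - 9458) = ((105 - 2430) - 36928)/(-9453) = (-2325 - 36928)*(-1/9453) = -39253*(-1/9453) = 39253/9453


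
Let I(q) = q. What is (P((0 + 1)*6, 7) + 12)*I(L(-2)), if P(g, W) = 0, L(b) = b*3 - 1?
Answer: -84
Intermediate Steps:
L(b) = -1 + 3*b (L(b) = 3*b - 1 = -1 + 3*b)
(P((0 + 1)*6, 7) + 12)*I(L(-2)) = (0 + 12)*(-1 + 3*(-2)) = 12*(-1 - 6) = 12*(-7) = -84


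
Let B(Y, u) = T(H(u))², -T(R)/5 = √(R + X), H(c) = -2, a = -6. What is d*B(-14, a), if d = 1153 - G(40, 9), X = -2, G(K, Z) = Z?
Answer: -114400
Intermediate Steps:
T(R) = -5*√(-2 + R) (T(R) = -5*√(R - 2) = -5*√(-2 + R))
B(Y, u) = -100 (B(Y, u) = (-5*√(-2 - 2))² = (-10*I)² = -100)
d = 1144 (d = 1153 - 1*9 = 1153 - 9 = 1144)
d*B(-14, a) = 1144*(-100) = -114400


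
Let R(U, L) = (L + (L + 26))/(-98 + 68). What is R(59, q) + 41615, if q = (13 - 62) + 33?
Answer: 208076/5 ≈ 41615.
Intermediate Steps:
q = -16 (q = -49 + 33 = -16)
R(U, L) = -13/15 - L/15 (R(U, L) = (L + (26 + L))/(-30) = (26 + 2*L)*(-1/30) = -13/15 - L/15)
R(59, q) + 41615 = (-13/15 - 1/15*(-16)) + 41615 = (-13/15 + 16/15) + 41615 = ⅕ + 41615 = 208076/5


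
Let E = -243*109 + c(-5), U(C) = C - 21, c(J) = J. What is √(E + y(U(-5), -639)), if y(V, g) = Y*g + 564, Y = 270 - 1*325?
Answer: √9217 ≈ 96.005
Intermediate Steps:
Y = -55 (Y = 270 - 325 = -55)
U(C) = -21 + C
y(V, g) = 564 - 55*g (y(V, g) = -55*g + 564 = 564 - 55*g)
E = -26492 (E = -243*109 - 5 = -26487 - 5 = -26492)
√(E + y(U(-5), -639)) = √(-26492 + (564 - 55*(-639))) = √(-26492 + (564 + 35145)) = √(-26492 + 35709) = √9217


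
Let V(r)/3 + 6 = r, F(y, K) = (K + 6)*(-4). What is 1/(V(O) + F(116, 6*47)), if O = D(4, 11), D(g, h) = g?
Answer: -1/1158 ≈ -0.00086356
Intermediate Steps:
O = 4
F(y, K) = -24 - 4*K (F(y, K) = (6 + K)*(-4) = -24 - 4*K)
V(r) = -18 + 3*r
1/(V(O) + F(116, 6*47)) = 1/((-18 + 3*4) + (-24 - 24*47)) = 1/((-18 + 12) + (-24 - 4*282)) = 1/(-6 + (-24 - 1128)) = 1/(-6 - 1152) = 1/(-1158) = -1/1158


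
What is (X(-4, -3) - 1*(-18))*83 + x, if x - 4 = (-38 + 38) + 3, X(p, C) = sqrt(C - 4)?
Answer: 1501 + 83*I*sqrt(7) ≈ 1501.0 + 219.6*I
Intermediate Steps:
X(p, C) = sqrt(-4 + C)
x = 7 (x = 4 + ((-38 + 38) + 3) = 4 + (0 + 3) = 4 + 3 = 7)
(X(-4, -3) - 1*(-18))*83 + x = (sqrt(-4 - 3) - 1*(-18))*83 + 7 = (sqrt(-7) + 18)*83 + 7 = (I*sqrt(7) + 18)*83 + 7 = (18 + I*sqrt(7))*83 + 7 = (1494 + 83*I*sqrt(7)) + 7 = 1501 + 83*I*sqrt(7)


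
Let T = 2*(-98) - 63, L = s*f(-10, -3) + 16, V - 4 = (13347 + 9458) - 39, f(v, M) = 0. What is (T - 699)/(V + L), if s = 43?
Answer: -479/11393 ≈ -0.042043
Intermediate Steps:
V = 22770 (V = 4 + ((13347 + 9458) - 39) = 4 + (22805 - 39) = 4 + 22766 = 22770)
L = 16 (L = 43*0 + 16 = 0 + 16 = 16)
T = -259 (T = -196 - 63 = -259)
(T - 699)/(V + L) = (-259 - 699)/(22770 + 16) = -958/22786 = -958*1/22786 = -479/11393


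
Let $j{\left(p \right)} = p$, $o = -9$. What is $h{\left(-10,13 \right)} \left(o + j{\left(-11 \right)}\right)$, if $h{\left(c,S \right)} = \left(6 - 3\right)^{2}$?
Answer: $-180$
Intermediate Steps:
$h{\left(c,S \right)} = 9$ ($h{\left(c,S \right)} = 3^{2} = 9$)
$h{\left(-10,13 \right)} \left(o + j{\left(-11 \right)}\right) = 9 \left(-9 - 11\right) = 9 \left(-20\right) = -180$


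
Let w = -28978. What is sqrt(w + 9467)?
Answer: I*sqrt(19511) ≈ 139.68*I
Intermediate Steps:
sqrt(w + 9467) = sqrt(-28978 + 9467) = sqrt(-19511) = I*sqrt(19511)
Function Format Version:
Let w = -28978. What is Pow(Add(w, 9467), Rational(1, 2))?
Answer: Mul(I, Pow(19511, Rational(1, 2))) ≈ Mul(139.68, I)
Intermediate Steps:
Pow(Add(w, 9467), Rational(1, 2)) = Pow(Add(-28978, 9467), Rational(1, 2)) = Pow(-19511, Rational(1, 2)) = Mul(I, Pow(19511, Rational(1, 2)))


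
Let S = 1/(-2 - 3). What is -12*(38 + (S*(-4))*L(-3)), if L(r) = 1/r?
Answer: -2264/5 ≈ -452.80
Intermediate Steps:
S = -⅕ (S = 1/(-5) = -⅕ ≈ -0.20000)
-12*(38 + (S*(-4))*L(-3)) = -12*(38 - ⅕*(-4)/(-3)) = -12*(38 + (⅘)*(-⅓)) = -12*(38 - 4/15) = -12*566/15 = -2264/5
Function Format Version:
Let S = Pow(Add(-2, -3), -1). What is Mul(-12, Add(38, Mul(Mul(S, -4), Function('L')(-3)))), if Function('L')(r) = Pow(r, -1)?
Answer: Rational(-2264, 5) ≈ -452.80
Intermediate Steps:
S = Rational(-1, 5) (S = Pow(-5, -1) = Rational(-1, 5) ≈ -0.20000)
Mul(-12, Add(38, Mul(Mul(S, -4), Function('L')(-3)))) = Mul(-12, Add(38, Mul(Mul(Rational(-1, 5), -4), Pow(-3, -1)))) = Mul(-12, Add(38, Mul(Rational(4, 5), Rational(-1, 3)))) = Mul(-12, Add(38, Rational(-4, 15))) = Mul(-12, Rational(566, 15)) = Rational(-2264, 5)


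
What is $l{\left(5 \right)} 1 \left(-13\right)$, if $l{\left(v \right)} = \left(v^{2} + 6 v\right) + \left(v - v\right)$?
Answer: $-715$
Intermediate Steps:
$l{\left(v \right)} = v^{2} + 6 v$ ($l{\left(v \right)} = \left(v^{2} + 6 v\right) + 0 = v^{2} + 6 v$)
$l{\left(5 \right)} 1 \left(-13\right) = 5 \left(6 + 5\right) 1 \left(-13\right) = 5 \cdot 11 \cdot 1 \left(-13\right) = 55 \cdot 1 \left(-13\right) = 55 \left(-13\right) = -715$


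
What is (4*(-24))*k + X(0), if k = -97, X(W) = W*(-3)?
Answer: 9312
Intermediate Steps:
X(W) = -3*W
(4*(-24))*k + X(0) = (4*(-24))*(-97) - 3*0 = -96*(-97) + 0 = 9312 + 0 = 9312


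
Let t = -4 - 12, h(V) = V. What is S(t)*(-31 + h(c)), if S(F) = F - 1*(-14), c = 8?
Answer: 46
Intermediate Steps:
t = -16
S(F) = 14 + F (S(F) = F + 14 = 14 + F)
S(t)*(-31 + h(c)) = (14 - 16)*(-31 + 8) = -2*(-23) = 46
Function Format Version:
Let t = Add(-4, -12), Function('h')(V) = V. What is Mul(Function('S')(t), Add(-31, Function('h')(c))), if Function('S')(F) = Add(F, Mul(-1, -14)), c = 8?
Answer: 46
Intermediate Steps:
t = -16
Function('S')(F) = Add(14, F) (Function('S')(F) = Add(F, 14) = Add(14, F))
Mul(Function('S')(t), Add(-31, Function('h')(c))) = Mul(Add(14, -16), Add(-31, 8)) = Mul(-2, -23) = 46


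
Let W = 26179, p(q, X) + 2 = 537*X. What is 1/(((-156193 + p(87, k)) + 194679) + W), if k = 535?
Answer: 1/351958 ≈ 2.8412e-6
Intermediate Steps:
p(q, X) = -2 + 537*X
1/(((-156193 + p(87, k)) + 194679) + W) = 1/(((-156193 + (-2 + 537*535)) + 194679) + 26179) = 1/(((-156193 + (-2 + 287295)) + 194679) + 26179) = 1/(((-156193 + 287293) + 194679) + 26179) = 1/((131100 + 194679) + 26179) = 1/(325779 + 26179) = 1/351958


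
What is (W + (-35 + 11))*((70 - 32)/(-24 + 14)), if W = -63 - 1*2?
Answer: 1691/5 ≈ 338.20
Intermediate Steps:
W = -65 (W = -63 - 2 = -65)
(W + (-35 + 11))*((70 - 32)/(-24 + 14)) = (-65 + (-35 + 11))*((70 - 32)/(-24 + 14)) = (-65 - 24)*(38/(-10)) = -3382*(-1)/10 = -89*(-19/5) = 1691/5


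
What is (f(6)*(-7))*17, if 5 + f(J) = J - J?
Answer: 595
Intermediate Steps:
f(J) = -5 (f(J) = -5 + (J - J) = -5 + 0 = -5)
(f(6)*(-7))*17 = -5*(-7)*17 = 35*17 = 595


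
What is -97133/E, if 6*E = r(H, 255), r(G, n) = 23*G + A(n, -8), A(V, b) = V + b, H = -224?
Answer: 194266/1635 ≈ 118.82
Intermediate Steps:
r(G, n) = -8 + n + 23*G (r(G, n) = 23*G + (n - 8) = 23*G + (-8 + n) = -8 + n + 23*G)
E = -1635/2 (E = (-8 + 255 + 23*(-224))/6 = (-8 + 255 - 5152)/6 = (1/6)*(-4905) = -1635/2 ≈ -817.50)
-97133/E = -97133/(-1635/2) = -97133*(-2/1635) = 194266/1635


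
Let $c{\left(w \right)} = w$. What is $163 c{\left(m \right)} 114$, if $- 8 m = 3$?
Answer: $- \frac{27873}{4} \approx -6968.3$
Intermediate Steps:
$m = - \frac{3}{8}$ ($m = \left(- \frac{1}{8}\right) 3 = - \frac{3}{8} \approx -0.375$)
$163 c{\left(m \right)} 114 = 163 \left(- \frac{3}{8}\right) 114 = \left(- \frac{489}{8}\right) 114 = - \frac{27873}{4}$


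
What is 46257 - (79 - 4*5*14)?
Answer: 46458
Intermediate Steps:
46257 - (79 - 4*5*14) = 46257 - (79 - 20*14) = 46257 - (79 - 280) = 46257 - 1*(-201) = 46257 + 201 = 46458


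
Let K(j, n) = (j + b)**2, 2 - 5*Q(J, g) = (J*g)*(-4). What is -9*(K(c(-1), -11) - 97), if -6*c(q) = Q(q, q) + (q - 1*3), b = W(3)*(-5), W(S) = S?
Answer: -25699/25 ≈ -1028.0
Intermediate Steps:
Q(J, g) = 2/5 + 4*J*g/5 (Q(J, g) = 2/5 - J*g*(-4)/5 = 2/5 - (-4)*J*g/5 = 2/5 + 4*J*g/5)
b = -15 (b = 3*(-5) = -15)
c(q) = 13/30 - 2*q**2/15 - q/6 (c(q) = -((2/5 + 4*q*q/5) + (q - 1*3))/6 = -((2/5 + 4*q**2/5) + (q - 3))/6 = -((2/5 + 4*q**2/5) + (-3 + q))/6 = -(-13/5 + q + 4*q**2/5)/6 = 13/30 - 2*q**2/15 - q/6)
K(j, n) = (-15 + j)**2 (K(j, n) = (j - 15)**2 = (-15 + j)**2)
-9*(K(c(-1), -11) - 97) = -9*((-15 + (13/30 - 2/15*(-1)**2 - 1/6*(-1)))**2 - 97) = -9*((-15 + (13/30 - 2/15*1 + 1/6))**2 - 97) = -9*((-15 + (13/30 - 2/15 + 1/6))**2 - 97) = -9*((-15 + 7/15)**2 - 97) = -9*((-218/15)**2 - 97) = -9*(47524/225 - 97) = -9*25699/225 = -25699/25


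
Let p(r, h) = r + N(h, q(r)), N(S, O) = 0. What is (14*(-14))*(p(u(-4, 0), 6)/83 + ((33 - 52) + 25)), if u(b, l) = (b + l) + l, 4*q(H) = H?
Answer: -96824/83 ≈ -1166.6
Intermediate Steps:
q(H) = H/4
u(b, l) = b + 2*l
p(r, h) = r (p(r, h) = r + 0 = r)
(14*(-14))*(p(u(-4, 0), 6)/83 + ((33 - 52) + 25)) = (14*(-14))*((-4 + 2*0)/83 + ((33 - 52) + 25)) = -196*((-4 + 0)*(1/83) + (-19 + 25)) = -196*(-4*1/83 + 6) = -196*(-4/83 + 6) = -196*494/83 = -96824/83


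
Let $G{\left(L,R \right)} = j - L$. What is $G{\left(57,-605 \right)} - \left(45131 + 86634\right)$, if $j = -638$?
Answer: $-132460$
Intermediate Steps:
$G{\left(L,R \right)} = -638 - L$
$G{\left(57,-605 \right)} - \left(45131 + 86634\right) = \left(-638 - 57\right) - \left(45131 + 86634\right) = \left(-638 - 57\right) - 131765 = -695 - 131765 = -132460$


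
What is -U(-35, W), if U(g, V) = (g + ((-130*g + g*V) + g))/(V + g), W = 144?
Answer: 560/109 ≈ 5.1376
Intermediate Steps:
U(g, V) = (-128*g + V*g)/(V + g) (U(g, V) = (g + ((-130*g + V*g) + g))/(V + g) = (g + (-129*g + V*g))/(V + g) = (-128*g + V*g)/(V + g))
-U(-35, W) = -(-35)*(-128 + 144)/(144 - 35) = -(-35)*16/109 = -1*(-560/109) = 560/109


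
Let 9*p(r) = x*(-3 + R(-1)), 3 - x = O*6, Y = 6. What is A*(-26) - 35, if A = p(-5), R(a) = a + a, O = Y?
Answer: -1535/3 ≈ -511.67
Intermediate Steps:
O = 6
R(a) = 2*a
x = -33 (x = 3 - 6*6 = 3 - 1*36 = 3 - 36 = -33)
p(r) = 55/3 (p(r) = (-33*(-3 + 2*(-1)))/9 = (-33*(-3 - 2))/9 = (-33*(-5))/9 = (1/9)*165 = 55/3)
A = 55/3 ≈ 18.333
A*(-26) - 35 = (55/3)*(-26) - 35 = -1430/3 - 35 = -1535/3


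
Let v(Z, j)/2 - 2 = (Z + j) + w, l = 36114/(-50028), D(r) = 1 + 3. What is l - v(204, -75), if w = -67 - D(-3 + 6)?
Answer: -1006579/8338 ≈ -120.72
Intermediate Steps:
D(r) = 4
l = -6019/8338 (l = 36114*(-1/50028) = -6019/8338 ≈ -0.72188)
w = -71 (w = -67 - 1*4 = -67 - 4 = -71)
v(Z, j) = -138 + 2*Z + 2*j (v(Z, j) = 4 + 2*((Z + j) - 71) = 4 + 2*(-71 + Z + j) = 4 + (-142 + 2*Z + 2*j) = -138 + 2*Z + 2*j)
l - v(204, -75) = -6019/8338 - (-138 + 2*204 + 2*(-75)) = -6019/8338 - (-138 + 408 - 150) = -6019/8338 - 1*120 = -6019/8338 - 120 = -1006579/8338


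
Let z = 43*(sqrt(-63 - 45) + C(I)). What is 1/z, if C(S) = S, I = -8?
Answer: -2/1849 - 3*I*sqrt(3)/3698 ≈ -0.0010817 - 0.0014051*I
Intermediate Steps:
z = -344 + 258*I*sqrt(3) (z = 43*(sqrt(-63 - 45) - 8) = 43*(sqrt(-108) - 8) = 43*(6*I*sqrt(3) - 8) = 43*(-8 + 6*I*sqrt(3)) = -344 + 258*I*sqrt(3) ≈ -344.0 + 446.87*I)
1/z = 1/(-344 + 258*I*sqrt(3))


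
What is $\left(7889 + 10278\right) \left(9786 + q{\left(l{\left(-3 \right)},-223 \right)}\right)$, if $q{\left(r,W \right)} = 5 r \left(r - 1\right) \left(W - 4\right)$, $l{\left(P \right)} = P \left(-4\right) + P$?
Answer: $-1306824978$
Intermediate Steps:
$l{\left(P \right)} = - 3 P$ ($l{\left(P \right)} = - 4 P + P = - 3 P$)
$q{\left(r,W \right)} = 5 r \left(-1 + r\right) \left(-4 + W\right)$
$\left(7889 + 10278\right) \left(9786 + q{\left(l{\left(-3 \right)},-223 \right)}\right) = \left(7889 + 10278\right) \left(9786 + 5 \left(\left(-3\right) \left(-3\right)\right) \left(4 - -223 - 4 \left(\left(-3\right) \left(-3\right)\right) - 223 \left(\left(-3\right) \left(-3\right)\right)\right)\right) = 18167 \left(9786 + 5 \cdot 9 \left(4 + 223 - 36 - 2007\right)\right) = 18167 \left(9786 + 5 \cdot 9 \left(-1816\right)\right) = 18167 \left(9786 - 81720\right) = 18167 \left(-71934\right) = -1306824978$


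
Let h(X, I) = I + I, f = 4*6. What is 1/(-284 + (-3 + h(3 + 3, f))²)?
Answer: 1/1741 ≈ 0.00057438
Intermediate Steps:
f = 24
h(X, I) = 2*I
1/(-284 + (-3 + h(3 + 3, f))²) = 1/(-284 + (-3 + 2*24)²) = 1/(-284 + (-3 + 48)²) = 1/(-284 + 45²) = 1/(-284 + 2025) = 1/1741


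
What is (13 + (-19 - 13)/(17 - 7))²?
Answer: 2401/25 ≈ 96.040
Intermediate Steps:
(13 + (-19 - 13)/(17 - 7))² = (13 - 32/10)² = (13 - 32*⅒)² = (13 - 16/5)² = (49/5)² = 2401/25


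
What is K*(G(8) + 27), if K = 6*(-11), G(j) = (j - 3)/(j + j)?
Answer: -14421/8 ≈ -1802.6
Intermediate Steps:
G(j) = (-3 + j)/(2*j) (G(j) = (-3 + j)/((2*j)) = (-3 + j)*(1/(2*j)) = (-3 + j)/(2*j))
K = -66
K*(G(8) + 27) = -66*((½)*(-3 + 8)/8 + 27) = -66*((½)*(⅛)*5 + 27) = -66*(5/16 + 27) = -66*437/16 = -14421/8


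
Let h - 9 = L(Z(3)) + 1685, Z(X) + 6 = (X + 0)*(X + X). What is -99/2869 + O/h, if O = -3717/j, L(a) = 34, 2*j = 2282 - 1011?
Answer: -13264481/350063904 ≈ -0.037892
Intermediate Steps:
j = 1271/2 (j = (2282 - 1011)/2 = (½)*1271 = 1271/2 ≈ 635.50)
Z(X) = -6 + 2*X² (Z(X) = -6 + (X + 0)*(X + X) = -6 + X*(2*X) = -6 + 2*X²)
h = 1728 (h = 9 + (34 + 1685) = 9 + 1719 = 1728)
O = -7434/1271 (O = -3717/1271/2 = -3717*2/1271 = -7434/1271 ≈ -5.8489)
-99/2869 + O/h = -99/2869 - 7434/1271/1728 = -99*1/2869 - 7434/1271*1/1728 = -99/2869 - 413/122016 = -13264481/350063904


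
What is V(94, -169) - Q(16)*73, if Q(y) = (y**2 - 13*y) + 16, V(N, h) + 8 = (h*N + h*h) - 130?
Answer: 7865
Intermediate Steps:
V(N, h) = -138 + h**2 + N*h (V(N, h) = -8 + ((h*N + h*h) - 130) = -8 + ((N*h + h**2) - 130) = -8 + ((h**2 + N*h) - 130) = -8 + (-130 + h**2 + N*h) = -138 + h**2 + N*h)
Q(y) = 16 + y**2 - 13*y
V(94, -169) - Q(16)*73 = (-138 + (-169)**2 + 94*(-169)) - (16 + 16**2 - 13*16)*73 = (-138 + 28561 - 15886) - (16 + 256 - 208)*73 = 12537 - 64*73 = 12537 - 1*4672 = 12537 - 4672 = 7865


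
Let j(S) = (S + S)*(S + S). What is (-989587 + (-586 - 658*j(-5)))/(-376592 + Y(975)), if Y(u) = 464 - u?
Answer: 351991/125701 ≈ 2.8002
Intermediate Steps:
j(S) = 4*S² (j(S) = (2*S)*(2*S) = 4*S²)
(-989587 + (-586 - 658*j(-5)))/(-376592 + Y(975)) = (-989587 + (-586 - 2632*(-5)²))/(-376592 + (464 - 1*975)) = (-989587 + (-586 - 2632*25))/(-376592 + (464 - 975)) = (-989587 + (-586 - 658*100))/(-376592 - 511) = (-989587 + (-586 - 65800))/(-377103) = (-989587 - 66386)*(-1/377103) = -1055973*(-1/377103) = 351991/125701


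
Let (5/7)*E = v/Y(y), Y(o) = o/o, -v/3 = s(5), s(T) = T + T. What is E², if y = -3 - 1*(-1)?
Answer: 1764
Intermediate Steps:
s(T) = 2*T
y = -2 (y = -3 + 1 = -2)
v = -30 (v = -6*5 = -3*10 = -30)
Y(o) = 1
E = -42 (E = 7*(-30/1)/5 = 7*(-30*1)/5 = (7/5)*(-30) = -42)
E² = (-42)² = 1764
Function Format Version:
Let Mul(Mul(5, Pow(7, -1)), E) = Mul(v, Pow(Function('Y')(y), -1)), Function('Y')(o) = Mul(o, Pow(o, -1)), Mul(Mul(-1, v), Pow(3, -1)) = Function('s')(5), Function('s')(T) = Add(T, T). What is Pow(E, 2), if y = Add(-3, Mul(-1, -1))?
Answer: 1764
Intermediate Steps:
Function('s')(T) = Mul(2, T)
y = -2 (y = Add(-3, 1) = -2)
v = -30 (v = Mul(-3, Mul(2, 5)) = Mul(-3, 10) = -30)
Function('Y')(o) = 1
E = -42 (E = Mul(Rational(7, 5), Mul(-30, Pow(1, -1))) = Mul(Rational(7, 5), Mul(-30, 1)) = Mul(Rational(7, 5), -30) = -42)
Pow(E, 2) = Pow(-42, 2) = 1764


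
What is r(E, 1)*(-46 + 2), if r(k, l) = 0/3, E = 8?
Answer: 0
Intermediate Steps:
r(k, l) = 0 (r(k, l) = 0*(⅓) = 0)
r(E, 1)*(-46 + 2) = 0*(-46 + 2) = 0*(-44) = 0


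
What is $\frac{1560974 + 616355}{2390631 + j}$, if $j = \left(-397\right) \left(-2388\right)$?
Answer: $\frac{2177329}{3338667} \approx 0.65215$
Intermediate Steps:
$j = 948036$
$\frac{1560974 + 616355}{2390631 + j} = \frac{1560974 + 616355}{2390631 + 948036} = \frac{2177329}{3338667}$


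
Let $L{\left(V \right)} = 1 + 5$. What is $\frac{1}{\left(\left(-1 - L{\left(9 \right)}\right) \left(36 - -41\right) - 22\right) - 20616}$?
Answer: $- \frac{1}{21177} \approx -4.7221 \cdot 10^{-5}$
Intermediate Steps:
$L{\left(V \right)} = 6$
$\frac{1}{\left(\left(-1 - L{\left(9 \right)}\right) \left(36 - -41\right) - 22\right) - 20616} = \frac{1}{\left(\left(-1 - 6\right) \left(36 - -41\right) - 22\right) - 20616} = \frac{1}{\left(\left(-1 - 6\right) \left(36 + 41\right) - 22\right) - 20616} = \frac{1}{\left(\left(-7\right) 77 - 22\right) - 20616} = \frac{1}{\left(-539 - 22\right) - 20616} = \frac{1}{-561 - 20616} = \frac{1}{-21177} = - \frac{1}{21177}$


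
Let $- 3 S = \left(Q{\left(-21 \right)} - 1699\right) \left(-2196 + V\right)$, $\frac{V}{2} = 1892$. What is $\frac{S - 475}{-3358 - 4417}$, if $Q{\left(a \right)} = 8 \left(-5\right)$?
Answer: $- \frac{2760107}{23325} \approx -118.33$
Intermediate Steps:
$V = 3784$ ($V = 2 \cdot 1892 = 3784$)
$Q{\left(a \right)} = -40$
$S = \frac{2761532}{3}$ ($S = - \frac{\left(-40 - 1699\right) \left(-2196 + 3784\right)}{3} = - \frac{\left(-1739\right) 1588}{3} = \left(- \frac{1}{3}\right) \left(-2761532\right) = \frac{2761532}{3} \approx 9.2051 \cdot 10^{5}$)
$\frac{S - 475}{-3358 - 4417} = \frac{\frac{2761532}{3} - 475}{-3358 - 4417} = \frac{2760107}{3 \left(-7775\right)} = \frac{2760107}{3} \left(- \frac{1}{7775}\right) = - \frac{2760107}{23325}$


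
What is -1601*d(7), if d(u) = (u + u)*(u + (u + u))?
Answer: -470694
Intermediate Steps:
d(u) = 6*u**2 (d(u) = (2*u)*(u + 2*u) = (2*u)*(3*u) = 6*u**2)
-1601*d(7) = -9606*7**2 = -9606*49 = -1601*294 = -470694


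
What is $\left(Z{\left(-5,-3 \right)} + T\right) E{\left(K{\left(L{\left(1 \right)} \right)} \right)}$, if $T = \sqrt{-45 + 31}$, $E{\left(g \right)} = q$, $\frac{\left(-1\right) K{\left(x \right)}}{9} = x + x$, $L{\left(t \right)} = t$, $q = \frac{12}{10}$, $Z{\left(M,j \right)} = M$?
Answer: $-6 + \frac{6 i \sqrt{14}}{5} \approx -6.0 + 4.49 i$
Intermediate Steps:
$q = \frac{6}{5}$ ($q = 12 \cdot \frac{1}{10} = \frac{6}{5} \approx 1.2$)
$K{\left(x \right)} = - 18 x$ ($K{\left(x \right)} = - 9 \left(x + x\right) = - 9 \cdot 2 x = - 18 x$)
$E{\left(g \right)} = \frac{6}{5}$
$T = i \sqrt{14}$ ($T = \sqrt{-14} = i \sqrt{14} \approx 3.7417 i$)
$\left(Z{\left(-5,-3 \right)} + T\right) E{\left(K{\left(L{\left(1 \right)} \right)} \right)} = \left(-5 + i \sqrt{14}\right) \frac{6}{5} = -6 + \frac{6 i \sqrt{14}}{5}$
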